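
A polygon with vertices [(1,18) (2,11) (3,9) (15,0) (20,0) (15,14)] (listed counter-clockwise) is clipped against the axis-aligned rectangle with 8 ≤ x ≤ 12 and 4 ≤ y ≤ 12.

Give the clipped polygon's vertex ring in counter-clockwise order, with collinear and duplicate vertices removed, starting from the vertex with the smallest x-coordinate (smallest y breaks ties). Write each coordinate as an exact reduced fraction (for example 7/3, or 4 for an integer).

1. After x ≥ 8: [(8,16) (8,21/4) (15,0) (20,0) (15,14)]
2. After x ≤ 12: [(12,104/7) (8,16) (8,21/4) (12,9/4)]
3. After y ≥ 4: [(12,4) (12,104/7) (8,16) (8,21/4) (29/3,4)]
4. After y ≤ 12: [(12,4) (12,12) (8,12) (8,21/4) (29/3,4)]
5. Canonical ring: [(8,21/4) (29/3,4) (12,4) (12,12) (8,12)]

Clipped polygon: [(8,21/4) (29/3,4) (12,4) (12,12) (8,12)]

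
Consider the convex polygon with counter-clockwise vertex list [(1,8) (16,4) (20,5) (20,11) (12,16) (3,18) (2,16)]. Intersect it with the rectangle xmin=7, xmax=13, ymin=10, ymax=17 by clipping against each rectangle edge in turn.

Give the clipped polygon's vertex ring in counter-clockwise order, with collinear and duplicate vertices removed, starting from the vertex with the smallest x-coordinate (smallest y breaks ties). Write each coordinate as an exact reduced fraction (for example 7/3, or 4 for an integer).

1. After x ≥ 7: [(7,32/5) (16,4) (20,5) (20,11) (12,16) (7,154/9)]
2. After x ≤ 13: [(7,32/5) (13,24/5) (13,123/8) (12,16) (7,154/9)]
3. After y ≥ 10: [(7,10) (13,10) (13,123/8) (12,16) (7,154/9)]
4. After y ≤ 17: [(7,17) (7,10) (13,10) (13,123/8) (12,16) (15/2,17)]
5. Canonical ring: [(7,10) (13,10) (13,123/8) (12,16) (15/2,17) (7,17)]

Clipped polygon: [(7,10) (13,10) (13,123/8) (12,16) (15/2,17) (7,17)]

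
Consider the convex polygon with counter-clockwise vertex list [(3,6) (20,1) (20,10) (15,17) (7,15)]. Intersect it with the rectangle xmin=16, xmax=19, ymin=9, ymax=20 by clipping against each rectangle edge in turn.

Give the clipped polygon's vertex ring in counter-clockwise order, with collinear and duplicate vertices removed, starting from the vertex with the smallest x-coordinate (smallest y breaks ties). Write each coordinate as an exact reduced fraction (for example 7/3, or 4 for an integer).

Clipped polygon: [(16,9) (19,9) (19,57/5) (16,78/5)]

1. After x ≥ 16: [(16,37/17) (20,1) (20,10) (16,78/5)]
2. After x ≤ 19: [(16,37/17) (19,22/17) (19,57/5) (16,78/5)]
3. After y ≥ 9: [(16,9) (19,9) (19,57/5) (16,78/5)]
4. After y ≤ 20: [(16,9) (19,9) (19,57/5) (16,78/5)]
5. Canonical ring: [(16,9) (19,9) (19,57/5) (16,78/5)]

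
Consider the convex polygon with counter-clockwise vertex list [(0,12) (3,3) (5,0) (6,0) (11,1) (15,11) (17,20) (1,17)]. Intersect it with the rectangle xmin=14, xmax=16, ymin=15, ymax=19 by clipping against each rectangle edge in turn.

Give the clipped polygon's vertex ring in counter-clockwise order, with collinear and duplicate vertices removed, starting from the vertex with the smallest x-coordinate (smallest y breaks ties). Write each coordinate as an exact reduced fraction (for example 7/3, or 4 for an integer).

1. After x ≥ 14: [(14,17/2) (15,11) (17,20) (14,311/16)]
2. After x ≤ 16: [(14,17/2) (15,11) (16,31/2) (16,317/16) (14,311/16)]
3. After y ≥ 15: [(14,15) (143/9,15) (16,31/2) (16,317/16) (14,311/16)]
4. After y ≤ 19: [(14,19) (14,15) (143/9,15) (16,31/2) (16,19)]
5. Canonical ring: [(14,15) (143/9,15) (16,31/2) (16,19) (14,19)]

Clipped polygon: [(14,15) (143/9,15) (16,31/2) (16,19) (14,19)]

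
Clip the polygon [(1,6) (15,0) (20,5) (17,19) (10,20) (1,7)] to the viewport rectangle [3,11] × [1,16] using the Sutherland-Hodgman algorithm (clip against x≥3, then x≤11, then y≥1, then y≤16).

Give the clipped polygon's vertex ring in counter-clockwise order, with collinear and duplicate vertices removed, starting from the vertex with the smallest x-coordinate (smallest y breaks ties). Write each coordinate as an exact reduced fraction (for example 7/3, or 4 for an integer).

1. After x ≥ 3: [(3,36/7) (15,0) (20,5) (17,19) (10,20) (3,89/9)]
2. After x ≤ 11: [(3,36/7) (11,12/7) (11,139/7) (10,20) (3,89/9)]
3. After y ≥ 1: [(3,36/7) (11,12/7) (11,139/7) (10,20) (3,89/9)]
4. After y ≤ 16: [(3,36/7) (11,12/7) (11,16) (94/13,16) (3,89/9)]
5. Canonical ring: [(3,36/7) (11,12/7) (11,16) (94/13,16) (3,89/9)]

Clipped polygon: [(3,36/7) (11,12/7) (11,16) (94/13,16) (3,89/9)]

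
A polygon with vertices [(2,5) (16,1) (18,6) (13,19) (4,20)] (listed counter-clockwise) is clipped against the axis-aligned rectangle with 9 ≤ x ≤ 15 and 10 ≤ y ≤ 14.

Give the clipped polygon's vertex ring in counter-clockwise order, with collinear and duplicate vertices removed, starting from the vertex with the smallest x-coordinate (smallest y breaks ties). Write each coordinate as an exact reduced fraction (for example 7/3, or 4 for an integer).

Clipped polygon: [(9,10) (15,10) (15,69/5) (194/13,14) (9,14)]

1. After x ≥ 9: [(9,3) (16,1) (18,6) (13,19) (9,175/9)]
2. After x ≤ 15: [(9,3) (15,9/7) (15,69/5) (13,19) (9,175/9)]
3. After y ≥ 10: [(9,10) (15,10) (15,69/5) (13,19) (9,175/9)]
4. After y ≤ 14: [(9,14) (9,10) (15,10) (15,69/5) (194/13,14)]
5. Canonical ring: [(9,10) (15,10) (15,69/5) (194/13,14) (9,14)]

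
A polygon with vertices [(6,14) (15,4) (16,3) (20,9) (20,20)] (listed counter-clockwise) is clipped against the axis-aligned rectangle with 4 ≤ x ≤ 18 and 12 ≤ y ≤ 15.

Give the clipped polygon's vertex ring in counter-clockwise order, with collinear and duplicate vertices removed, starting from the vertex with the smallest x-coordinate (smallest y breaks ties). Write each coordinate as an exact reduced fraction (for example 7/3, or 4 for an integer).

Clipped polygon: [(6,14) (39/5,12) (18,12) (18,15) (25/3,15)]

1. After x ≥ 4: [(6,14) (15,4) (16,3) (20,9) (20,20)]
2. After x ≤ 18: [(18,134/7) (6,14) (15,4) (16,3) (18,6)]
3. After y ≥ 12: [(18,12) (18,134/7) (6,14) (39/5,12)]
4. After y ≤ 15: [(18,12) (18,15) (25/3,15) (6,14) (39/5,12)]
5. Canonical ring: [(6,14) (39/5,12) (18,12) (18,15) (25/3,15)]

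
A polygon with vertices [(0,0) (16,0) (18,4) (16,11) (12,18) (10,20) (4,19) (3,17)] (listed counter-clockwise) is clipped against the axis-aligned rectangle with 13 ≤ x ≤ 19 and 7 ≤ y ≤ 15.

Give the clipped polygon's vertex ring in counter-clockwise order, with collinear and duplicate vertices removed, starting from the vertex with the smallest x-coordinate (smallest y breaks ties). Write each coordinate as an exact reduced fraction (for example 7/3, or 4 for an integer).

Clipped polygon: [(13,7) (120/7,7) (16,11) (96/7,15) (13,15)]

1. After x ≥ 13: [(13,0) (16,0) (18,4) (16,11) (13,65/4)]
2. After x ≤ 19: [(13,0) (16,0) (18,4) (16,11) (13,65/4)]
3. After y ≥ 7: [(13,7) (120/7,7) (16,11) (13,65/4)]
4. After y ≤ 15: [(13,15) (13,7) (120/7,7) (16,11) (96/7,15)]
5. Canonical ring: [(13,7) (120/7,7) (16,11) (96/7,15) (13,15)]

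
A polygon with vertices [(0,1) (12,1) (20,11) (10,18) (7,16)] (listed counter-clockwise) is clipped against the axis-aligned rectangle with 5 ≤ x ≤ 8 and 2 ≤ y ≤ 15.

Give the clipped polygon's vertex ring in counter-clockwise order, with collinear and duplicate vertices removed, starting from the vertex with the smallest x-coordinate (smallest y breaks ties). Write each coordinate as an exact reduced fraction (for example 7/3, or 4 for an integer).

Clipped polygon: [(5,2) (8,2) (8,15) (98/15,15) (5,82/7)]

1. After x ≥ 5: [(5,82/7) (5,1) (12,1) (20,11) (10,18) (7,16)]
2. After x ≤ 8: [(5,82/7) (5,1) (8,1) (8,50/3) (7,16)]
3. After y ≥ 2: [(5,82/7) (5,2) (8,2) (8,50/3) (7,16)]
4. After y ≤ 15: [(98/15,15) (5,82/7) (5,2) (8,2) (8,15)]
5. Canonical ring: [(5,2) (8,2) (8,15) (98/15,15) (5,82/7)]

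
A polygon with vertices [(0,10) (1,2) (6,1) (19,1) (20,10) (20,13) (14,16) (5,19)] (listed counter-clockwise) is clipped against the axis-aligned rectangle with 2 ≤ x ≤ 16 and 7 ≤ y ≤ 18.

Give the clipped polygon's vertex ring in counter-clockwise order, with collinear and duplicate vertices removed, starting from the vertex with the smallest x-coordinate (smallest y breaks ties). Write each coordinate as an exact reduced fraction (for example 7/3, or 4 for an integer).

1. After x ≥ 2: [(2,68/5) (2,9/5) (6,1) (19,1) (20,10) (20,13) (14,16) (5,19)]
2. After x ≤ 16: [(2,68/5) (2,9/5) (6,1) (16,1) (16,15) (14,16) (5,19)]
3. After y ≥ 7: [(2,68/5) (2,7) (16,7) (16,15) (14,16) (5,19)]
4. After y ≤ 18: [(40/9,18) (2,68/5) (2,7) (16,7) (16,15) (14,16) (8,18)]
5. Canonical ring: [(2,7) (16,7) (16,15) (14,16) (8,18) (40/9,18) (2,68/5)]

Clipped polygon: [(2,7) (16,7) (16,15) (14,16) (8,18) (40/9,18) (2,68/5)]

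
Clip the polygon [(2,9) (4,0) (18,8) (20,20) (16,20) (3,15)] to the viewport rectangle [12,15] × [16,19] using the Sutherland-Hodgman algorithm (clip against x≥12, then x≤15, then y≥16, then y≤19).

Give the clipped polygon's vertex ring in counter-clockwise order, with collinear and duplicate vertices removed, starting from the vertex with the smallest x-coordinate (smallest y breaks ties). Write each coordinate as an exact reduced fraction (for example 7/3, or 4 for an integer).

1. After x ≥ 12: [(12,32/7) (18,8) (20,20) (16,20) (12,240/13)]
2. After x ≤ 15: [(12,32/7) (15,44/7) (15,255/13) (12,240/13)]
3. After y ≥ 16: [(12,16) (15,16) (15,255/13) (12,240/13)]
4. After y ≤ 19: [(12,16) (15,16) (15,19) (67/5,19) (12,240/13)]
5. Canonical ring: [(12,16) (15,16) (15,19) (67/5,19) (12,240/13)]

Clipped polygon: [(12,16) (15,16) (15,19) (67/5,19) (12,240/13)]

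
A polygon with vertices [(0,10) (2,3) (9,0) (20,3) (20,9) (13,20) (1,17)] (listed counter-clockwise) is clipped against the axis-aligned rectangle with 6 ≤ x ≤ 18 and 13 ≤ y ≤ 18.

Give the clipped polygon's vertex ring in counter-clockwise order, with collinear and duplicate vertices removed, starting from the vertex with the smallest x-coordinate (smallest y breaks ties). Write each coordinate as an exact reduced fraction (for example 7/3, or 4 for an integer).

Clipped polygon: [(6,13) (192/11,13) (157/11,18) (6,18)]

1. After x ≥ 6: [(6,9/7) (9,0) (20,3) (20,9) (13,20) (6,73/4)]
2. After x ≤ 18: [(6,9/7) (9,0) (18,27/11) (18,85/7) (13,20) (6,73/4)]
3. After y ≥ 13: [(6,13) (192/11,13) (13,20) (6,73/4)]
4. After y ≤ 18: [(6,18) (6,13) (192/11,13) (157/11,18)]
5. Canonical ring: [(6,13) (192/11,13) (157/11,18) (6,18)]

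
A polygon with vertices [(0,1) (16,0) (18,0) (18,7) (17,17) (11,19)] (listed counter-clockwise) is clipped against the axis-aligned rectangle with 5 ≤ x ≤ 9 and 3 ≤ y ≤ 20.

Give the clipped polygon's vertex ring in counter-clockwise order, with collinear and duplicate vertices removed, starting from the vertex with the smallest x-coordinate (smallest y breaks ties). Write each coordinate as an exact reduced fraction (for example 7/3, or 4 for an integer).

Clipped polygon: [(5,3) (9,3) (9,173/11) (5,101/11)]

1. After x ≥ 5: [(5,101/11) (5,11/16) (16,0) (18,0) (18,7) (17,17) (11,19)]
2. After x ≤ 9: [(9,173/11) (5,101/11) (5,11/16) (9,7/16)]
3. After y ≥ 3: [(9,3) (9,173/11) (5,101/11) (5,3)]
4. After y ≤ 20: [(9,3) (9,173/11) (5,101/11) (5,3)]
5. Canonical ring: [(5,3) (9,3) (9,173/11) (5,101/11)]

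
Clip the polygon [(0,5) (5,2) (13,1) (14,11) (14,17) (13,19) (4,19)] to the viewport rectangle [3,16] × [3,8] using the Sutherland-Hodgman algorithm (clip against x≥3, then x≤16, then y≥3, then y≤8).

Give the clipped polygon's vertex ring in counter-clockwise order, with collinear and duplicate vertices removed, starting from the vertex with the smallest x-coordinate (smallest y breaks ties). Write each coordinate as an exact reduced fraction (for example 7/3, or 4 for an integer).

1. After x ≥ 3: [(3,31/2) (3,16/5) (5,2) (13,1) (14,11) (14,17) (13,19) (4,19)]
2. After x ≤ 16: [(3,31/2) (3,16/5) (5,2) (13,1) (14,11) (14,17) (13,19) (4,19)]
3. After y ≥ 3: [(3,31/2) (3,16/5) (10/3,3) (66/5,3) (14,11) (14,17) (13,19) (4,19)]
4. After y ≤ 8: [(3,8) (3,16/5) (10/3,3) (66/5,3) (137/10,8)]
5. Canonical ring: [(3,16/5) (10/3,3) (66/5,3) (137/10,8) (3,8)]

Clipped polygon: [(3,16/5) (10/3,3) (66/5,3) (137/10,8) (3,8)]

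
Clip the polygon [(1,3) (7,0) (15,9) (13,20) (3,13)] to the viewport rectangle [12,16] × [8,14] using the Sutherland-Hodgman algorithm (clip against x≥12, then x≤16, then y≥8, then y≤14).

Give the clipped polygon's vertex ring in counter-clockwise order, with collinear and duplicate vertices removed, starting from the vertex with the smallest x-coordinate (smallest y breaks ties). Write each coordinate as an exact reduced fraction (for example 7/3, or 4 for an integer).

Clipped polygon: [(12,8) (127/9,8) (15,9) (155/11,14) (12,14)]

1. After x ≥ 12: [(12,45/8) (15,9) (13,20) (12,193/10)]
2. After x ≤ 16: [(12,45/8) (15,9) (13,20) (12,193/10)]
3. After y ≥ 8: [(12,8) (127/9,8) (15,9) (13,20) (12,193/10)]
4. After y ≤ 14: [(12,14) (12,8) (127/9,8) (15,9) (155/11,14)]
5. Canonical ring: [(12,8) (127/9,8) (15,9) (155/11,14) (12,14)]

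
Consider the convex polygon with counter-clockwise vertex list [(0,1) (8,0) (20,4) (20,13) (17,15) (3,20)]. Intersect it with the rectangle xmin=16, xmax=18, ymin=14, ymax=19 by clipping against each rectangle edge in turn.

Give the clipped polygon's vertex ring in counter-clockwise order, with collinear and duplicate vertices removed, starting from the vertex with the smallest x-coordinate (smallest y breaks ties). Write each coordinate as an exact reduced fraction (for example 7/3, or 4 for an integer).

1. After x ≥ 16: [(16,8/3) (20,4) (20,13) (17,15) (16,215/14)]
2. After x ≤ 18: [(16,8/3) (18,10/3) (18,43/3) (17,15) (16,215/14)]
3. After y ≥ 14: [(16,14) (18,14) (18,43/3) (17,15) (16,215/14)]
4. After y ≤ 19: [(16,14) (18,14) (18,43/3) (17,15) (16,215/14)]
5. Canonical ring: [(16,14) (18,14) (18,43/3) (17,15) (16,215/14)]

Clipped polygon: [(16,14) (18,14) (18,43/3) (17,15) (16,215/14)]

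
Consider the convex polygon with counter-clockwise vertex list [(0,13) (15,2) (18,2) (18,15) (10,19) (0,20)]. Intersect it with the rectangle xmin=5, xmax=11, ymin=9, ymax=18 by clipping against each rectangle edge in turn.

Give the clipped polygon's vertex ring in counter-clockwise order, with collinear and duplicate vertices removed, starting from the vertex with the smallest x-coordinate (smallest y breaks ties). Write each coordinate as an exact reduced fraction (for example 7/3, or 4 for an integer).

1. After x ≥ 5: [(5,28/3) (15,2) (18,2) (18,15) (10,19) (5,39/2)]
2. After x ≤ 11: [(5,28/3) (11,74/15) (11,37/2) (10,19) (5,39/2)]
3. After y ≥ 9: [(5,28/3) (60/11,9) (11,9) (11,37/2) (10,19) (5,39/2)]
4. After y ≤ 18: [(5,18) (5,28/3) (60/11,9) (11,9) (11,18)]
5. Canonical ring: [(5,28/3) (60/11,9) (11,9) (11,18) (5,18)]

Clipped polygon: [(5,28/3) (60/11,9) (11,9) (11,18) (5,18)]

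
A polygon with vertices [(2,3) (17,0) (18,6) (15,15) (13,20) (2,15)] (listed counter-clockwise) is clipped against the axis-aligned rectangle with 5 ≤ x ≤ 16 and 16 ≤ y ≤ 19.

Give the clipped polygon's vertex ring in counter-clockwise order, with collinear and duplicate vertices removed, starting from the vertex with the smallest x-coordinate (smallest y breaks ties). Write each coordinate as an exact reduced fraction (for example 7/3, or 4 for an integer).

1. After x ≥ 5: [(5,12/5) (17,0) (18,6) (15,15) (13,20) (5,180/11)]
2. After x ≤ 16: [(5,12/5) (16,1/5) (16,12) (15,15) (13,20) (5,180/11)]
3. After y ≥ 16: [(5,16) (73/5,16) (13,20) (5,180/11)]
4. After y ≤ 19: [(5,16) (73/5,16) (67/5,19) (54/5,19) (5,180/11)]
5. Canonical ring: [(5,16) (73/5,16) (67/5,19) (54/5,19) (5,180/11)]

Clipped polygon: [(5,16) (73/5,16) (67/5,19) (54/5,19) (5,180/11)]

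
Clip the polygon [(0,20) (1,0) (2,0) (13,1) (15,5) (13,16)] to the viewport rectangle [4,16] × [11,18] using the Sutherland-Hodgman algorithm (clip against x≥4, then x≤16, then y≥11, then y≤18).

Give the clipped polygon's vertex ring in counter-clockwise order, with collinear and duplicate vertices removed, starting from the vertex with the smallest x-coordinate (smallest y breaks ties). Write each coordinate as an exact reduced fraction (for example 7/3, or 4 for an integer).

Clipped polygon: [(4,11) (153/11,11) (13,16) (13/2,18) (4,18)]

1. After x ≥ 4: [(4,244/13) (4,2/11) (13,1) (15,5) (13,16)]
2. After x ≤ 16: [(4,244/13) (4,2/11) (13,1) (15,5) (13,16)]
3. After y ≥ 11: [(4,244/13) (4,11) (153/11,11) (13,16)]
4. After y ≤ 18: [(13/2,18) (4,18) (4,11) (153/11,11) (13,16)]
5. Canonical ring: [(4,11) (153/11,11) (13,16) (13/2,18) (4,18)]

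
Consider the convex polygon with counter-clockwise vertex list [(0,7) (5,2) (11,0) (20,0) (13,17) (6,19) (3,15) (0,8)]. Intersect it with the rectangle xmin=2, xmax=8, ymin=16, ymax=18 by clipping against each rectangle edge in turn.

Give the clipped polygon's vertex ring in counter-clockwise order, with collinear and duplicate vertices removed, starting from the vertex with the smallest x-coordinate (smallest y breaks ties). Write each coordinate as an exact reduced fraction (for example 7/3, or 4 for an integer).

1. After x ≥ 2: [(2,5) (5,2) (11,0) (20,0) (13,17) (6,19) (3,15) (2,38/3)]
2. After x ≤ 8: [(2,5) (5,2) (8,1) (8,129/7) (6,19) (3,15) (2,38/3)]
3. After y ≥ 16: [(8,16) (8,129/7) (6,19) (15/4,16)]
4. After y ≤ 18: [(8,16) (8,18) (21/4,18) (15/4,16)]
5. Canonical ring: [(15/4,16) (8,16) (8,18) (21/4,18)]

Clipped polygon: [(15/4,16) (8,16) (8,18) (21/4,18)]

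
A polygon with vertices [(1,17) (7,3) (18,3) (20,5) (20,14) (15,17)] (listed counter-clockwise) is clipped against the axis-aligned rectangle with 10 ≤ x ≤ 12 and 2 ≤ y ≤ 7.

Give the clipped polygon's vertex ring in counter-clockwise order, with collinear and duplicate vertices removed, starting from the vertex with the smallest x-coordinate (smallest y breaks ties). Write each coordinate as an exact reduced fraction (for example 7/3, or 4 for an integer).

Clipped polygon: [(10,3) (12,3) (12,7) (10,7)]

1. After x ≥ 10: [(10,17) (10,3) (18,3) (20,5) (20,14) (15,17)]
2. After x ≤ 12: [(12,17) (10,17) (10,3) (12,3)]
3. After y ≥ 2: [(12,17) (10,17) (10,3) (12,3)]
4. After y ≤ 7: [(12,7) (10,7) (10,3) (12,3)]
5. Canonical ring: [(10,3) (12,3) (12,7) (10,7)]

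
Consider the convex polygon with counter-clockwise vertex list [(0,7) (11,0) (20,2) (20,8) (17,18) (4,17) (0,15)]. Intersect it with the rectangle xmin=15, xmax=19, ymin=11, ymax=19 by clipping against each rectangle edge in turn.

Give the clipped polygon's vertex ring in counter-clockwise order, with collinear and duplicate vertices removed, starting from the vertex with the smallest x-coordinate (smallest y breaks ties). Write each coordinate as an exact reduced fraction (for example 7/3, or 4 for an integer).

1. After x ≥ 15: [(15,8/9) (20,2) (20,8) (17,18) (15,232/13)]
2. After x ≤ 19: [(15,8/9) (19,16/9) (19,34/3) (17,18) (15,232/13)]
3. After y ≥ 11: [(15,11) (19,11) (19,34/3) (17,18) (15,232/13)]
4. After y ≤ 19: [(15,11) (19,11) (19,34/3) (17,18) (15,232/13)]
5. Canonical ring: [(15,11) (19,11) (19,34/3) (17,18) (15,232/13)]

Clipped polygon: [(15,11) (19,11) (19,34/3) (17,18) (15,232/13)]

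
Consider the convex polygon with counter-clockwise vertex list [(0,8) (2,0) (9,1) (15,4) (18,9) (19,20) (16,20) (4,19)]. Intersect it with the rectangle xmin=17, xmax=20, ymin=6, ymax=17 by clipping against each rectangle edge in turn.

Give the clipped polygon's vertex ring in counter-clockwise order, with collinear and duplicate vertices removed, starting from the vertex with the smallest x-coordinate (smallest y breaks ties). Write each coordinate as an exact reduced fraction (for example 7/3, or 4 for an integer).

Clipped polygon: [(17,22/3) (18,9) (206/11,17) (17,17)]

1. After x ≥ 17: [(17,22/3) (18,9) (19,20) (17,20)]
2. After x ≤ 20: [(17,22/3) (18,9) (19,20) (17,20)]
3. After y ≥ 6: [(17,22/3) (18,9) (19,20) (17,20)]
4. After y ≤ 17: [(17,17) (17,22/3) (18,9) (206/11,17)]
5. Canonical ring: [(17,22/3) (18,9) (206/11,17) (17,17)]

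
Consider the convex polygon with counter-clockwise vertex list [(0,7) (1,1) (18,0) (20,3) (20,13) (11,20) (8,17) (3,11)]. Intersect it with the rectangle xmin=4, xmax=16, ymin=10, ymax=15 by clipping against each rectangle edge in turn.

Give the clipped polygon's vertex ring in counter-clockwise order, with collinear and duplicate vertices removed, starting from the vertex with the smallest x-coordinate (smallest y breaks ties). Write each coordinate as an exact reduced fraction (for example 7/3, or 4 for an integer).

1. After x ≥ 4: [(4,14/17) (18,0) (20,3) (20,13) (11,20) (8,17) (4,61/5)]
2. After x ≤ 16: [(4,14/17) (16,2/17) (16,145/9) (11,20) (8,17) (4,61/5)]
3. After y ≥ 10: [(4,10) (16,10) (16,145/9) (11,20) (8,17) (4,61/5)]
4. After y ≤ 15: [(4,10) (16,10) (16,15) (19/3,15) (4,61/5)]
5. Canonical ring: [(4,10) (16,10) (16,15) (19/3,15) (4,61/5)]

Clipped polygon: [(4,10) (16,10) (16,15) (19/3,15) (4,61/5)]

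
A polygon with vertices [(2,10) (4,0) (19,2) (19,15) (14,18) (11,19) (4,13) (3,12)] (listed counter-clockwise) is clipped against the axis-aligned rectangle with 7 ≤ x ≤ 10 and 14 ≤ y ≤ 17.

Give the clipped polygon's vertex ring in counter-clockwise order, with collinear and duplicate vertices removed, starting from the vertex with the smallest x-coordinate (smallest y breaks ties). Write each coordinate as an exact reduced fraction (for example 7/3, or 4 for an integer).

Clipped polygon: [(7,14) (10,14) (10,17) (26/3,17) (7,109/7)]

1. After x ≥ 7: [(7,2/5) (19,2) (19,15) (14,18) (11,19) (7,109/7)]
2. After x ≤ 10: [(7,2/5) (10,4/5) (10,127/7) (7,109/7)]
3. After y ≥ 14: [(7,14) (10,14) (10,127/7) (7,109/7)]
4. After y ≤ 17: [(7,14) (10,14) (10,17) (26/3,17) (7,109/7)]
5. Canonical ring: [(7,14) (10,14) (10,17) (26/3,17) (7,109/7)]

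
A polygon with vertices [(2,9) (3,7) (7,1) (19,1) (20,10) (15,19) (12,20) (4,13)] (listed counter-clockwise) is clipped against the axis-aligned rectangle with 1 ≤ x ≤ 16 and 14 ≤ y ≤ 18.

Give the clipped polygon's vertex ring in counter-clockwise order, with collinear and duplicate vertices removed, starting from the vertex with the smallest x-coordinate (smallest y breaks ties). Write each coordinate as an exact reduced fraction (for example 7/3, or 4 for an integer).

Clipped polygon: [(36/7,14) (16,14) (16,86/5) (140/9,18) (68/7,18)]

1. After x ≥ 1: [(2,9) (3,7) (7,1) (19,1) (20,10) (15,19) (12,20) (4,13)]
2. After x ≤ 16: [(2,9) (3,7) (7,1) (16,1) (16,86/5) (15,19) (12,20) (4,13)]
3. After y ≥ 14: [(16,14) (16,86/5) (15,19) (12,20) (36/7,14)]
4. After y ≤ 18: [(16,14) (16,86/5) (140/9,18) (68/7,18) (36/7,14)]
5. Canonical ring: [(36/7,14) (16,14) (16,86/5) (140/9,18) (68/7,18)]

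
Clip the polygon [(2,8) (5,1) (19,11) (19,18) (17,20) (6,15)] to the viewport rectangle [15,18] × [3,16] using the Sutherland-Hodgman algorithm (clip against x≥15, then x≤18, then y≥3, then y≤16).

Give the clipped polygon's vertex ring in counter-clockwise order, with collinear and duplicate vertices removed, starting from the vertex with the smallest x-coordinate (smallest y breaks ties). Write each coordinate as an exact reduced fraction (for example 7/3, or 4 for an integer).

1. After x ≥ 15: [(15,57/7) (19,11) (19,18) (17,20) (15,210/11)]
2. After x ≤ 18: [(15,57/7) (18,72/7) (18,19) (17,20) (15,210/11)]
3. After y ≥ 3: [(15,57/7) (18,72/7) (18,19) (17,20) (15,210/11)]
4. After y ≤ 16: [(15,16) (15,57/7) (18,72/7) (18,16)]
5. Canonical ring: [(15,57/7) (18,72/7) (18,16) (15,16)]

Clipped polygon: [(15,57/7) (18,72/7) (18,16) (15,16)]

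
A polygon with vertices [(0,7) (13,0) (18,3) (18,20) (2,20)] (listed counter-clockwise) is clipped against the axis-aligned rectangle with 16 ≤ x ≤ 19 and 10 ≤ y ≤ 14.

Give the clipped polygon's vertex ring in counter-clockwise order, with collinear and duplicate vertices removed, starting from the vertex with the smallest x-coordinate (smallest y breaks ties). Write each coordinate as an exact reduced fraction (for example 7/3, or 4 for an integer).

Clipped polygon: [(16,10) (18,10) (18,14) (16,14)]

1. After x ≥ 16: [(16,9/5) (18,3) (18,20) (16,20)]
2. After x ≤ 19: [(16,9/5) (18,3) (18,20) (16,20)]
3. After y ≥ 10: [(16,10) (18,10) (18,20) (16,20)]
4. After y ≤ 14: [(16,14) (16,10) (18,10) (18,14)]
5. Canonical ring: [(16,10) (18,10) (18,14) (16,14)]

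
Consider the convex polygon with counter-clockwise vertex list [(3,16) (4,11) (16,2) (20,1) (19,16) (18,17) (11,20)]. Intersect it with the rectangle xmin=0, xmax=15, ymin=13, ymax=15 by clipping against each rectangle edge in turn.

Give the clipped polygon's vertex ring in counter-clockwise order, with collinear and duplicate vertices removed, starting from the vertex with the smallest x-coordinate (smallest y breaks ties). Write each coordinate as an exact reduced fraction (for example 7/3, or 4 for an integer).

1. After x ≥ 0: [(3,16) (4,11) (16,2) (20,1) (19,16) (18,17) (11,20)]
2. After x ≤ 15: [(3,16) (4,11) (15,11/4) (15,128/7) (11,20)]
3. After y ≥ 13: [(3,16) (18/5,13) (15,13) (15,128/7) (11,20)]
4. After y ≤ 15: [(16/5,15) (18/5,13) (15,13) (15,15)]
5. Canonical ring: [(16/5,15) (18/5,13) (15,13) (15,15)]

Clipped polygon: [(16/5,15) (18/5,13) (15,13) (15,15)]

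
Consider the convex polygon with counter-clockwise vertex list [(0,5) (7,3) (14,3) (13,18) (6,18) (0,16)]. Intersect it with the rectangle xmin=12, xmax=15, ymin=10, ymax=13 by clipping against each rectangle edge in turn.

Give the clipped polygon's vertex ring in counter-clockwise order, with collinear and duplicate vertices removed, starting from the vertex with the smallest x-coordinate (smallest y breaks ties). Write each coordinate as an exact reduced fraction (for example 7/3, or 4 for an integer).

1. After x ≥ 12: [(12,3) (14,3) (13,18) (12,18)]
2. After x ≤ 15: [(12,3) (14,3) (13,18) (12,18)]
3. After y ≥ 10: [(12,10) (203/15,10) (13,18) (12,18)]
4. After y ≤ 13: [(12,13) (12,10) (203/15,10) (40/3,13)]
5. Canonical ring: [(12,10) (203/15,10) (40/3,13) (12,13)]

Clipped polygon: [(12,10) (203/15,10) (40/3,13) (12,13)]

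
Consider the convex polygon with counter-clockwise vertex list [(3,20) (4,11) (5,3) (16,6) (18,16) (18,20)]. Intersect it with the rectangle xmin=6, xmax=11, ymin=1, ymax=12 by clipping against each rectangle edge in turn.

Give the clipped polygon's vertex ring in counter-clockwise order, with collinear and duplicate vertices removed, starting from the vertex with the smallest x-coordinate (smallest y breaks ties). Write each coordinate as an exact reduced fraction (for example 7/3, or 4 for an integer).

1. After x ≥ 6: [(6,20) (6,36/11) (16,6) (18,16) (18,20)]
2. After x ≤ 11: [(11,20) (6,20) (6,36/11) (11,51/11)]
3. After y ≥ 1: [(11,20) (6,20) (6,36/11) (11,51/11)]
4. After y ≤ 12: [(11,12) (6,12) (6,36/11) (11,51/11)]
5. Canonical ring: [(6,36/11) (11,51/11) (11,12) (6,12)]

Clipped polygon: [(6,36/11) (11,51/11) (11,12) (6,12)]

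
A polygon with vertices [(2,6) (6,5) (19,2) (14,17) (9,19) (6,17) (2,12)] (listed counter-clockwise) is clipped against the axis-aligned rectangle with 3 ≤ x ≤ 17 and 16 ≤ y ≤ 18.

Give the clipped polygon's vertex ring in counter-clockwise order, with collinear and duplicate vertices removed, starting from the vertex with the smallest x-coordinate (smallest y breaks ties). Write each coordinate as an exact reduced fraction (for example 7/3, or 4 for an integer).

1. After x ≥ 3: [(3,23/4) (6,5) (19,2) (14,17) (9,19) (6,17) (3,53/4)]
2. After x ≤ 17: [(3,23/4) (6,5) (17,32/13) (17,8) (14,17) (9,19) (6,17) (3,53/4)]
3. After y ≥ 16: [(43/3,16) (14,17) (9,19) (6,17) (26/5,16)]
4. After y ≤ 18: [(43/3,16) (14,17) (23/2,18) (15/2,18) (6,17) (26/5,16)]
5. Canonical ring: [(26/5,16) (43/3,16) (14,17) (23/2,18) (15/2,18) (6,17)]

Clipped polygon: [(26/5,16) (43/3,16) (14,17) (23/2,18) (15/2,18) (6,17)]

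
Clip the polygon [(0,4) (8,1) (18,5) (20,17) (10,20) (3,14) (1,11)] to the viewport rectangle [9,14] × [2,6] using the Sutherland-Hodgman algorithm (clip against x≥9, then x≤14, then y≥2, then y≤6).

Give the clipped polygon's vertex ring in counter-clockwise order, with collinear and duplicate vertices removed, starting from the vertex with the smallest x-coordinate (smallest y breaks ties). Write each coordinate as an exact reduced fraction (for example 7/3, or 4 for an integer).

Clipped polygon: [(9,2) (21/2,2) (14,17/5) (14,6) (9,6)]

1. After x ≥ 9: [(9,7/5) (18,5) (20,17) (10,20) (9,134/7)]
2. After x ≤ 14: [(9,7/5) (14,17/5) (14,94/5) (10,20) (9,134/7)]
3. After y ≥ 2: [(9,2) (21/2,2) (14,17/5) (14,94/5) (10,20) (9,134/7)]
4. After y ≤ 6: [(9,6) (9,2) (21/2,2) (14,17/5) (14,6)]
5. Canonical ring: [(9,2) (21/2,2) (14,17/5) (14,6) (9,6)]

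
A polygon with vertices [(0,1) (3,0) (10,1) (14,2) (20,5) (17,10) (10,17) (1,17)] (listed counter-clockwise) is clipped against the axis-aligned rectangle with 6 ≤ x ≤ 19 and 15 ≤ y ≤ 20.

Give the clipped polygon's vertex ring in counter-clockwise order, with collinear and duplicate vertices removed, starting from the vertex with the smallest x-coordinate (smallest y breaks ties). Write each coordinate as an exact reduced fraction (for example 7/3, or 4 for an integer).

Clipped polygon: [(6,15) (12,15) (10,17) (6,17)]

1. After x ≥ 6: [(6,3/7) (10,1) (14,2) (20,5) (17,10) (10,17) (6,17)]
2. After x ≤ 19: [(6,3/7) (10,1) (14,2) (19,9/2) (19,20/3) (17,10) (10,17) (6,17)]
3. After y ≥ 15: [(6,15) (12,15) (10,17) (6,17)]
4. After y ≤ 20: [(6,15) (12,15) (10,17) (6,17)]
5. Canonical ring: [(6,15) (12,15) (10,17) (6,17)]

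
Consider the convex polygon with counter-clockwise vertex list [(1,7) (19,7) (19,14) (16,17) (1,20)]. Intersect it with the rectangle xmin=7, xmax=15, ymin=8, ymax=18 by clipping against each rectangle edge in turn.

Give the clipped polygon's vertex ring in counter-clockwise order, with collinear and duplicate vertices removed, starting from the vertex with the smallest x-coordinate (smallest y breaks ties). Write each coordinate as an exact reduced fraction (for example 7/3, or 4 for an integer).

1. After x ≥ 7: [(7,7) (19,7) (19,14) (16,17) (7,94/5)]
2. After x ≤ 15: [(7,7) (15,7) (15,86/5) (7,94/5)]
3. After y ≥ 8: [(7,8) (15,8) (15,86/5) (7,94/5)]
4. After y ≤ 18: [(7,18) (7,8) (15,8) (15,86/5) (11,18)]
5. Canonical ring: [(7,8) (15,8) (15,86/5) (11,18) (7,18)]

Clipped polygon: [(7,8) (15,8) (15,86/5) (11,18) (7,18)]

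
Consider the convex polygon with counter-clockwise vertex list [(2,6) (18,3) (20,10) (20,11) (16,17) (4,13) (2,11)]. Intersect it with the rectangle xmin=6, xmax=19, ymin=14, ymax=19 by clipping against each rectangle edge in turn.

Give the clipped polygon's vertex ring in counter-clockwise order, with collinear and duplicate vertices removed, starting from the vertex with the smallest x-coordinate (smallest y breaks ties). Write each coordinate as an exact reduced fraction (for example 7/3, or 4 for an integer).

1. After x ≥ 6: [(6,21/4) (18,3) (20,10) (20,11) (16,17) (6,41/3)]
2. After x ≤ 19: [(6,21/4) (18,3) (19,13/2) (19,25/2) (16,17) (6,41/3)]
3. After y ≥ 14: [(18,14) (16,17) (7,14)]
4. After y ≤ 19: [(18,14) (16,17) (7,14)]
5. Canonical ring: [(7,14) (18,14) (16,17)]

Clipped polygon: [(7,14) (18,14) (16,17)]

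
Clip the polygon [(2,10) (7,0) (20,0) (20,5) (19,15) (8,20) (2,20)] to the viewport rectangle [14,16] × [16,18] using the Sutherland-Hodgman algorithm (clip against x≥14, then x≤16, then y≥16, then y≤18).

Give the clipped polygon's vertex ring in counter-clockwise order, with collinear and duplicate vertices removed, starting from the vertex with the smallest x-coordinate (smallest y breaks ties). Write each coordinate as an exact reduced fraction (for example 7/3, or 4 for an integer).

Clipped polygon: [(14,16) (16,16) (16,180/11) (14,190/11)]

1. After x ≥ 14: [(14,0) (20,0) (20,5) (19,15) (14,190/11)]
2. After x ≤ 16: [(14,0) (16,0) (16,180/11) (14,190/11)]
3. After y ≥ 16: [(14,16) (16,16) (16,180/11) (14,190/11)]
4. After y ≤ 18: [(14,16) (16,16) (16,180/11) (14,190/11)]
5. Canonical ring: [(14,16) (16,16) (16,180/11) (14,190/11)]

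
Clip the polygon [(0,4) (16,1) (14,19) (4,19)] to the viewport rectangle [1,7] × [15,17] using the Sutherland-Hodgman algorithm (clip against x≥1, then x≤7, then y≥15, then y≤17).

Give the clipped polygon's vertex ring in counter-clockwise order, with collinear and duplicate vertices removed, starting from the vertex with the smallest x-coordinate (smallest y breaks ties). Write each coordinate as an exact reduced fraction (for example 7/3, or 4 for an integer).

1. After x ≥ 1: [(1,31/4) (1,61/16) (16,1) (14,19) (4,19)]
2. After x ≤ 7: [(1,31/4) (1,61/16) (7,43/16) (7,19) (4,19)]
3. After y ≥ 15: [(44/15,15) (7,15) (7,19) (4,19)]
4. After y ≤ 17: [(52/15,17) (44/15,15) (7,15) (7,17)]
5. Canonical ring: [(44/15,15) (7,15) (7,17) (52/15,17)]

Clipped polygon: [(44/15,15) (7,15) (7,17) (52/15,17)]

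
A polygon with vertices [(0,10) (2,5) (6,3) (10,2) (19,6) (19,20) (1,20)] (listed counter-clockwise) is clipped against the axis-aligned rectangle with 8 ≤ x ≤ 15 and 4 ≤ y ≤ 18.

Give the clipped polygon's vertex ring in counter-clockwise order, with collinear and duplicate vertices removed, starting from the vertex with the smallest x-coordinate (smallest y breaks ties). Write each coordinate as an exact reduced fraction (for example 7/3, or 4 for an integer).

Clipped polygon: [(8,4) (29/2,4) (15,38/9) (15,18) (8,18)]

1. After x ≥ 8: [(8,5/2) (10,2) (19,6) (19,20) (8,20)]
2. After x ≤ 15: [(8,5/2) (10,2) (15,38/9) (15,20) (8,20)]
3. After y ≥ 4: [(8,4) (29/2,4) (15,38/9) (15,20) (8,20)]
4. After y ≤ 18: [(8,18) (8,4) (29/2,4) (15,38/9) (15,18)]
5. Canonical ring: [(8,4) (29/2,4) (15,38/9) (15,18) (8,18)]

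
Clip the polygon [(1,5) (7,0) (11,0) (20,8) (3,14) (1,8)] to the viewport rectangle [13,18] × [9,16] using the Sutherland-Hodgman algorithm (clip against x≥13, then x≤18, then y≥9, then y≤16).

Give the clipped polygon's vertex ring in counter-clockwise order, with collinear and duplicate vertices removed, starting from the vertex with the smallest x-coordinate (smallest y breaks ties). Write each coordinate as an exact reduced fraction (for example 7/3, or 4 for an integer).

Clipped polygon: [(13,9) (103/6,9) (13,178/17)]

1. After x ≥ 13: [(13,16/9) (20,8) (13,178/17)]
2. After x ≤ 18: [(13,16/9) (18,56/9) (18,148/17) (13,178/17)]
3. After y ≥ 9: [(13,9) (103/6,9) (13,178/17)]
4. After y ≤ 16: [(13,9) (103/6,9) (13,178/17)]
5. Canonical ring: [(13,9) (103/6,9) (13,178/17)]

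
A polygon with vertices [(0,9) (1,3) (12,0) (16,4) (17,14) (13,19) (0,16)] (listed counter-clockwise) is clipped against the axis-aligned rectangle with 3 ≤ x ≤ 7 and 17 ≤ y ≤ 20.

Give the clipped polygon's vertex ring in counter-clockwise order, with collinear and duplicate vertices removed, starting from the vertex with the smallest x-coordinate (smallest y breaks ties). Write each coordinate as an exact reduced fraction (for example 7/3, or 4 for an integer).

1. After x ≥ 3: [(3,27/11) (12,0) (16,4) (17,14) (13,19) (3,217/13)]
2. After x ≤ 7: [(3,27/11) (7,15/11) (7,229/13) (3,217/13)]
3. After y ≥ 17: [(7,17) (7,229/13) (13/3,17)]
4. After y ≤ 20: [(7,17) (7,229/13) (13/3,17)]
5. Canonical ring: [(13/3,17) (7,17) (7,229/13)]

Clipped polygon: [(13/3,17) (7,17) (7,229/13)]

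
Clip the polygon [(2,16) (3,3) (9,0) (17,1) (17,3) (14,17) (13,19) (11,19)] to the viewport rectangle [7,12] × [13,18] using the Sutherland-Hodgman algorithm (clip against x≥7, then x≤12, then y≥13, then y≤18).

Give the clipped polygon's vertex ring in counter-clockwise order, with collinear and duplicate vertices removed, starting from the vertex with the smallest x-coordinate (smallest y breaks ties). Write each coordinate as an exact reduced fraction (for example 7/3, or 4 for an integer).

1. After x ≥ 7: [(7,53/3) (7,1) (9,0) (17,1) (17,3) (14,17) (13,19) (11,19)]
2. After x ≤ 12: [(7,53/3) (7,1) (9,0) (12,3/8) (12,19) (11,19)]
3. After y ≥ 13: [(7,53/3) (7,13) (12,13) (12,19) (11,19)]
4. After y ≤ 18: [(8,18) (7,53/3) (7,13) (12,13) (12,18)]
5. Canonical ring: [(7,13) (12,13) (12,18) (8,18) (7,53/3)]

Clipped polygon: [(7,13) (12,13) (12,18) (8,18) (7,53/3)]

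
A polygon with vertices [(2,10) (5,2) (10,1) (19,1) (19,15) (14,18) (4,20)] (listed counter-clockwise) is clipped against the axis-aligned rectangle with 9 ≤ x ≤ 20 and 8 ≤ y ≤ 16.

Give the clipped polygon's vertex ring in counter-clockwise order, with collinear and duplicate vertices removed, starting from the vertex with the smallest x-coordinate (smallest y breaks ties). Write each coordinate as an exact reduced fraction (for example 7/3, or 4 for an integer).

1. After x ≥ 9: [(9,6/5) (10,1) (19,1) (19,15) (14,18) (9,19)]
2. After x ≤ 20: [(9,6/5) (10,1) (19,1) (19,15) (14,18) (9,19)]
3. After y ≥ 8: [(9,8) (19,8) (19,15) (14,18) (9,19)]
4. After y ≤ 16: [(9,16) (9,8) (19,8) (19,15) (52/3,16)]
5. Canonical ring: [(9,8) (19,8) (19,15) (52/3,16) (9,16)]

Clipped polygon: [(9,8) (19,8) (19,15) (52/3,16) (9,16)]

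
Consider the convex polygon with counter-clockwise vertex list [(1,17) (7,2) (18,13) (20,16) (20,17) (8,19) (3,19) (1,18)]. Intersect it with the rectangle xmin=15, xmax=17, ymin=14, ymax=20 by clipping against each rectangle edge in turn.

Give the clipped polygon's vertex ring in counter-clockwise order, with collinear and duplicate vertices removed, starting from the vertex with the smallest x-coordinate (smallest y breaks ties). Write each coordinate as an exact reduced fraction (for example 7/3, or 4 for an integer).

1. After x ≥ 15: [(15,10) (18,13) (20,16) (20,17) (15,107/6)]
2. After x ≤ 17: [(15,10) (17,12) (17,35/2) (15,107/6)]
3. After y ≥ 14: [(15,14) (17,14) (17,35/2) (15,107/6)]
4. After y ≤ 20: [(15,14) (17,14) (17,35/2) (15,107/6)]
5. Canonical ring: [(15,14) (17,14) (17,35/2) (15,107/6)]

Clipped polygon: [(15,14) (17,14) (17,35/2) (15,107/6)]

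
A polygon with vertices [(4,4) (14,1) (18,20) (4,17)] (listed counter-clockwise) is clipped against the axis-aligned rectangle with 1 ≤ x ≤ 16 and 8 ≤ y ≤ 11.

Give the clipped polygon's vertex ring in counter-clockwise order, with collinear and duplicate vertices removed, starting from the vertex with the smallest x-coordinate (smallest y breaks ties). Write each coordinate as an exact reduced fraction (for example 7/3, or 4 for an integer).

Clipped polygon: [(4,8) (294/19,8) (16,21/2) (16,11) (4,11)]

1. After x ≥ 1: [(4,4) (14,1) (18,20) (4,17)]
2. After x ≤ 16: [(4,4) (14,1) (16,21/2) (16,137/7) (4,17)]
3. After y ≥ 8: [(4,8) (294/19,8) (16,21/2) (16,137/7) (4,17)]
4. After y ≤ 11: [(4,11) (4,8) (294/19,8) (16,21/2) (16,11)]
5. Canonical ring: [(4,8) (294/19,8) (16,21/2) (16,11) (4,11)]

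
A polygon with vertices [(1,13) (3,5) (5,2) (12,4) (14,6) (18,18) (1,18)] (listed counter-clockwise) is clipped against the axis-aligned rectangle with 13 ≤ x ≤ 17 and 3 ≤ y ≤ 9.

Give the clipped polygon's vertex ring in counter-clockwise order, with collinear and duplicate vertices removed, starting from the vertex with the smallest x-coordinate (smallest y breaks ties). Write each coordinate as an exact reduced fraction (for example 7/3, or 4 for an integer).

Clipped polygon: [(13,5) (14,6) (15,9) (13,9)]

1. After x ≥ 13: [(13,5) (14,6) (18,18) (13,18)]
2. After x ≤ 17: [(13,5) (14,6) (17,15) (17,18) (13,18)]
3. After y ≥ 3: [(13,5) (14,6) (17,15) (17,18) (13,18)]
4. After y ≤ 9: [(13,9) (13,5) (14,6) (15,9)]
5. Canonical ring: [(13,5) (14,6) (15,9) (13,9)]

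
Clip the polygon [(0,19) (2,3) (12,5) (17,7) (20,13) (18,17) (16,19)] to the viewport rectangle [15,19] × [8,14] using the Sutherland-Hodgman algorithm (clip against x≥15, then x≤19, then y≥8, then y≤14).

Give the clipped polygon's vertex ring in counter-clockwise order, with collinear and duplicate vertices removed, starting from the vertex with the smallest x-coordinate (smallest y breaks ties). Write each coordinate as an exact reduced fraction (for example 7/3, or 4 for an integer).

1. After x ≥ 15: [(15,19) (15,31/5) (17,7) (20,13) (18,17) (16,19)]
2. After x ≤ 19: [(15,19) (15,31/5) (17,7) (19,11) (19,15) (18,17) (16,19)]
3. After y ≥ 8: [(15,19) (15,8) (35/2,8) (19,11) (19,15) (18,17) (16,19)]
4. After y ≤ 14: [(15,14) (15,8) (35/2,8) (19,11) (19,14)]
5. Canonical ring: [(15,8) (35/2,8) (19,11) (19,14) (15,14)]

Clipped polygon: [(15,8) (35/2,8) (19,11) (19,14) (15,14)]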